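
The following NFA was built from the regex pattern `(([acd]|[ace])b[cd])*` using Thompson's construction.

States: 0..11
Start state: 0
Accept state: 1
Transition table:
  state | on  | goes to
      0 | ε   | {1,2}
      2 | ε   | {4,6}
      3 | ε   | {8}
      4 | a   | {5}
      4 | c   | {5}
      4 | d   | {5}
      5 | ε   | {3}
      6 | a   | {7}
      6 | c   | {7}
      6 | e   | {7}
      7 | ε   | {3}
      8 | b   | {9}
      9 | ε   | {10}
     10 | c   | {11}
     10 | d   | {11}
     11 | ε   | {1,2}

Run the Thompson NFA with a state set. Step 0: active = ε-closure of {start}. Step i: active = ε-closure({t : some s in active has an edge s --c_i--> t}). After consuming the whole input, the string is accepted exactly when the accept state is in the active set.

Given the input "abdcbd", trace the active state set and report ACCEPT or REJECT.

Answer: ACCEPT

Derivation:
initial (ε-close {0}): {0,1,2,4,6}
'a' @ 1: {3,5,7,8}
'b' @ 2: {9,10}
'd' @ 3: {1,2,4,6,11}  (accept∈set)
'c' @ 4: {3,5,7,8}
'b' @ 5: {9,10}
'd' @ 6: {1,2,4,6,11}  (accept∈set)
end set {1,2,4,6,11} — state 1 in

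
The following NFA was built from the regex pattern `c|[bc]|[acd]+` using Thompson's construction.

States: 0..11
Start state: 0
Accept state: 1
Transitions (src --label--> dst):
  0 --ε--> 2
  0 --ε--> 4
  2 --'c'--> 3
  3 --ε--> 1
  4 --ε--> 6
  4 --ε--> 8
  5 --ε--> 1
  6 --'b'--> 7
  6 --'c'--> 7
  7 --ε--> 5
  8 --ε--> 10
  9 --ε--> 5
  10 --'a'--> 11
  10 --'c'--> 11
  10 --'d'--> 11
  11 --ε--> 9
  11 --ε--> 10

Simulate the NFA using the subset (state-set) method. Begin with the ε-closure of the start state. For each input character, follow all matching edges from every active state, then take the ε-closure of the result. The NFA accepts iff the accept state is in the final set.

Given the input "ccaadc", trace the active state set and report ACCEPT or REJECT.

Answer: ACCEPT

Steps:
initial (ε-close {0}): {0,2,4,6,8,10}
'c' @ 1: {1,3,5,7,9,10,11}  ✓accept
'c' @ 2: {1,5,9,10,11}  ✓accept
'a' @ 3: {1,5,9,10,11}  ✓accept
'a' @ 4: {1,5,9,10,11}  ✓accept
'd' @ 5: {1,5,9,10,11}  ✓accept
'c' @ 6: {1,5,9,10,11}  ✓accept
after full input: {1,5,9,10,11}  (accept=1 in)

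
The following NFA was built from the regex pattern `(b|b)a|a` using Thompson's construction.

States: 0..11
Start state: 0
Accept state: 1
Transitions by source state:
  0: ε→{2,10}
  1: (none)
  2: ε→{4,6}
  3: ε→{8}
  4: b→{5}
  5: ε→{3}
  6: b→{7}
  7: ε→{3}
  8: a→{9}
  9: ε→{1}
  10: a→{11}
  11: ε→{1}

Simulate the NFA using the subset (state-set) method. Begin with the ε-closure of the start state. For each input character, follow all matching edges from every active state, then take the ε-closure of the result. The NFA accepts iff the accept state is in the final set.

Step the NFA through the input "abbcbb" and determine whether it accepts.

start: ε-closure({0}) = {0,2,4,6,10}
'a' @ 1: {1,11}  ✓accept
'b' @ 2: {}  — no active states
rest 'bcbb' ignored (set empty)
final: {}; accept 1 not in set

Answer: REJECT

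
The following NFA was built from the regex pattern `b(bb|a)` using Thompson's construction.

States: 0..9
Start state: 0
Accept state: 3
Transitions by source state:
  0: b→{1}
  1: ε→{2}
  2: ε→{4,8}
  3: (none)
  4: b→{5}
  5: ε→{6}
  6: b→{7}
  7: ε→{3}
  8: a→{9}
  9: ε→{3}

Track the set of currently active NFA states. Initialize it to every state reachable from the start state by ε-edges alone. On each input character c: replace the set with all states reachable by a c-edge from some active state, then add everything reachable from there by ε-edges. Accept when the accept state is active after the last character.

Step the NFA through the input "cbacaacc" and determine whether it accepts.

S₀ = ε-closure({0}) = {0}
'c' @ 1: {}  — state set empty
rest 'bacaacc' ignored (set empty)
final: {}; accept 3 not in set

Answer: REJECT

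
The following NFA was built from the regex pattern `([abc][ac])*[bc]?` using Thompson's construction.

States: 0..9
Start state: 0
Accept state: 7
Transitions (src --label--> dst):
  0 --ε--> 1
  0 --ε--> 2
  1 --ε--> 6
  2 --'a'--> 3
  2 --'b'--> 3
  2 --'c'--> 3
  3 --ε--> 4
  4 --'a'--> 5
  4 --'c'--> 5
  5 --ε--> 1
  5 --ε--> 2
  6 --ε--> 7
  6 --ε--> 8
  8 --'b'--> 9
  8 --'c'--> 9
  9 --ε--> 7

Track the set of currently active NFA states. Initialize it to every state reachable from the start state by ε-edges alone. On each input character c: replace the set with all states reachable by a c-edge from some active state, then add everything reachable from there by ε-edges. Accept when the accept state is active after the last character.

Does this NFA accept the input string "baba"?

Answer: ACCEPT

Derivation:
S₀ = ε-closure({0}) = {0,1,2,6,7,8}
'b' @ 1: {3,4,7,9}  (accept∈set)
'a' @ 2: {1,2,5,6,7,8}  (accept∈set)
'b' @ 3: {3,4,7,9}  (accept∈set)
'a' @ 4: {1,2,5,6,7,8}  (accept∈set)
end set {1,2,5,6,7,8} — state 7 in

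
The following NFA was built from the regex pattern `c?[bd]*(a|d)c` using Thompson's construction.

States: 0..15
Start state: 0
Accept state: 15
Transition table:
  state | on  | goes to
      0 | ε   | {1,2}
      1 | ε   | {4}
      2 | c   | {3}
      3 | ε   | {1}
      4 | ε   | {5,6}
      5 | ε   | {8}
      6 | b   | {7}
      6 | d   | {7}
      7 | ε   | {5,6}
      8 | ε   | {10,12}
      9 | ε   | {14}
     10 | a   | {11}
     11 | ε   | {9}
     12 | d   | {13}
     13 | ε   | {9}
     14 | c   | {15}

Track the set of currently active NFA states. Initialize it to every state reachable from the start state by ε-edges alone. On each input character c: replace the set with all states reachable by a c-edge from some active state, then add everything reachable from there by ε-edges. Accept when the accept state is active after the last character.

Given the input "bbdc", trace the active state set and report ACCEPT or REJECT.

initial (ε-close {0}): {0,1,2,4,5,6,8,10,12}
'b' @ 1: {5,6,7,8,10,12}
'b' @ 2: {5,6,7,8,10,12}
'd' @ 3: {5,6,7,8,9,10,12,13,14}
'c' @ 4: {15}  [accepting]
end set {15} — state 15 in

Answer: ACCEPT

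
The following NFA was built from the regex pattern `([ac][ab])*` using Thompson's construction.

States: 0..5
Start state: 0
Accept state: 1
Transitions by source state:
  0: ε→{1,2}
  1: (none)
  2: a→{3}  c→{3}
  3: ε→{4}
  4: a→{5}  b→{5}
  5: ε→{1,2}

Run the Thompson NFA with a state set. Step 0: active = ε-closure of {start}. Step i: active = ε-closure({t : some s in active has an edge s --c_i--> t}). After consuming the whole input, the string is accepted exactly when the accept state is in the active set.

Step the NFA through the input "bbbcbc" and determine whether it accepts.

Answer: REJECT

Derivation:
S₀ = ε-closure({0}) = {0,1,2}
'b' @ 1: {}  — dead — no transitions
rest 'bbcbc' ignored (set empty)
final: {}; accept 1 not in set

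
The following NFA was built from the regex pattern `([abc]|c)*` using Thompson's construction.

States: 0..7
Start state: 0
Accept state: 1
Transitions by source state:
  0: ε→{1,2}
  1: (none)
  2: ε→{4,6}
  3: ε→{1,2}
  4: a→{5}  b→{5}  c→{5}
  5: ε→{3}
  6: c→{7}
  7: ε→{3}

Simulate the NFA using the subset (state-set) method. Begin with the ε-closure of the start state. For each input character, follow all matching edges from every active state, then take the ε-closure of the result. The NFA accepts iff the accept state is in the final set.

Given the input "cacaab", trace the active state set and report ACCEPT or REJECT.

Answer: ACCEPT

Trace:
start: ε-closure({0}) = {0,1,2,4,6}
'c' @ 1: {1,2,3,4,5,6,7}  (accept∈set)
'a' @ 2: {1,2,3,4,5,6}  (accept∈set)
'c' @ 3: {1,2,3,4,5,6,7}  (accept∈set)
'a' @ 4: {1,2,3,4,5,6}  (accept∈set)
'a' @ 5: {1,2,3,4,5,6}  (accept∈set)
'b' @ 6: {1,2,3,4,5,6}  (accept∈set)
end set {1,2,3,4,5,6} — state 1 in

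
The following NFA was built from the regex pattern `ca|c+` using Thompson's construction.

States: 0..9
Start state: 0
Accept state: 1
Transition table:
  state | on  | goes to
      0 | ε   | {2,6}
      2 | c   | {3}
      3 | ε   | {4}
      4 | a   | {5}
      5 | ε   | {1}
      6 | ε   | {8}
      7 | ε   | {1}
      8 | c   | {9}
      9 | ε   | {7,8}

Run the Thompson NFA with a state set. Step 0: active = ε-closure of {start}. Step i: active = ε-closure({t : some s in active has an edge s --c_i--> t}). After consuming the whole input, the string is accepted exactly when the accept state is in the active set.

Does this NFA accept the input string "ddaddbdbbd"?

initial (ε-close {0}): {0,2,6,8}
'd' @ 1: {}  — no active states
rest 'daddbdbbd' ignored (set empty)
end set {} — state 1 not in

Answer: REJECT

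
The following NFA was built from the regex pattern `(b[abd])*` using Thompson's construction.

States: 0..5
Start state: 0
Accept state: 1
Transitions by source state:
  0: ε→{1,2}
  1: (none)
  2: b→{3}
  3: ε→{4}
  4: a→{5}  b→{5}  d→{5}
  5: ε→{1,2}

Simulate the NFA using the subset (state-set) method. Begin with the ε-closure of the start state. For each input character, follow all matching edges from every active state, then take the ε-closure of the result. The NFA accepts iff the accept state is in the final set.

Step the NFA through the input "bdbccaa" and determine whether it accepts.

Answer: REJECT

Derivation:
start: ε-closure({0}) = {0,1,2}
'b' @ 1: {3,4}
'd' @ 2: {1,2,5}  [accepting]
'b' @ 3: {3,4}
'c' @ 4: {}  — state set empty
rest 'caa' ignored (set empty)
after full input: {}  (accept=1 not in)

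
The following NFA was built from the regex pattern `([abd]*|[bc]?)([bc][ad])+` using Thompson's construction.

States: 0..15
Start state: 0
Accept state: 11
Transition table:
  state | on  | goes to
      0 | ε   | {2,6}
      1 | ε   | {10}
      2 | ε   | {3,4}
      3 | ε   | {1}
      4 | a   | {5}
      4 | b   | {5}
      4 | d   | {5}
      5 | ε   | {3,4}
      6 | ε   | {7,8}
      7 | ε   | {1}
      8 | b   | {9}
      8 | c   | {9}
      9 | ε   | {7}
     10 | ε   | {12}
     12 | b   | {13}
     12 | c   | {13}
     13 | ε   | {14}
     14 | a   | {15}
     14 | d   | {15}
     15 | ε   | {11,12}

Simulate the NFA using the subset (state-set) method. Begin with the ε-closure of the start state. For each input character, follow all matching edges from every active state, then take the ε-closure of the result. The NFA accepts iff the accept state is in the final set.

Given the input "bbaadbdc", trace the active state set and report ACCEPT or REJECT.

start: ε-closure({0}) = {0,1,2,3,4,6,7,8,10,12}
'b' @ 1: {1,3,4,5,7,9,10,12,13,14}
'b' @ 2: {1,3,4,5,10,12,13,14}
'a' @ 3: {1,3,4,5,10,11,12,15}  [accepting]
'a' @ 4: {1,3,4,5,10,12}
'd' @ 5: {1,3,4,5,10,12}
'b' @ 6: {1,3,4,5,10,12,13,14}
'd' @ 7: {1,3,4,5,10,11,12,15}  [accepting]
'c' @ 8: {13,14}
end set {13,14} — state 11 not in

Answer: REJECT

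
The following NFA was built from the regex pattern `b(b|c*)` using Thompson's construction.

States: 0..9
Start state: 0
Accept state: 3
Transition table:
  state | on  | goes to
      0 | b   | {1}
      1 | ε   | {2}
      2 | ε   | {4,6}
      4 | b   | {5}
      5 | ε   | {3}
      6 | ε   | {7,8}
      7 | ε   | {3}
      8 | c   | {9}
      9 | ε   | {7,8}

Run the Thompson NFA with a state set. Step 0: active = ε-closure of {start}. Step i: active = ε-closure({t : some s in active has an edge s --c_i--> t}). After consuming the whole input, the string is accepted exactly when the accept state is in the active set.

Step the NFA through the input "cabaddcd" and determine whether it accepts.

start: ε-closure({0}) = {0}
'c' @ 1: {}  — no active states
rest 'abaddcd' ignored (set empty)
end set {} — state 3 not in

Answer: REJECT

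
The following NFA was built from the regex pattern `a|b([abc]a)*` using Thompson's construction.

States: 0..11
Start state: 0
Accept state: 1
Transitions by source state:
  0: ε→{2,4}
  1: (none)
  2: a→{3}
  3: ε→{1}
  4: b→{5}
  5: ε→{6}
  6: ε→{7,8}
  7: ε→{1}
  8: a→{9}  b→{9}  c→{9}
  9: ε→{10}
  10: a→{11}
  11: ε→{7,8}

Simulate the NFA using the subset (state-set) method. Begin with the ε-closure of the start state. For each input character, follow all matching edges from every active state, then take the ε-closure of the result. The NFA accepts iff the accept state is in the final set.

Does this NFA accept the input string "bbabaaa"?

initial (ε-close {0}): {0,2,4}
'b' @ 1: {1,5,6,7,8}  (accept∈set)
'b' @ 2: {9,10}
'a' @ 3: {1,7,8,11}  (accept∈set)
'b' @ 4: {9,10}
'a' @ 5: {1,7,8,11}  (accept∈set)
'a' @ 6: {9,10}
'a' @ 7: {1,7,8,11}  (accept∈set)
end set {1,7,8,11} — state 1 in

Answer: ACCEPT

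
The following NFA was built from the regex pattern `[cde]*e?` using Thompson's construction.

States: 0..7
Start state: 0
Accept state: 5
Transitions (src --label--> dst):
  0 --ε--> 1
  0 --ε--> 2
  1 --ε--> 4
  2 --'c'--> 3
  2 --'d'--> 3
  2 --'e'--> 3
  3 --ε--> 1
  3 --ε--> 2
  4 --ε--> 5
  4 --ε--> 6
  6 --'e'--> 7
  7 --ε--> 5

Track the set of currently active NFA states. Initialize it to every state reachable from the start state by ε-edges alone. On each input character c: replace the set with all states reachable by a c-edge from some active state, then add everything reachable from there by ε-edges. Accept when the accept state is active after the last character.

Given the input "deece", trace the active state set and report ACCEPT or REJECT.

initial (ε-close {0}): {0,1,2,4,5,6}
'd' @ 1: {1,2,3,4,5,6}  [accepting]
'e' @ 2: {1,2,3,4,5,6,7}  [accepting]
'e' @ 3: {1,2,3,4,5,6,7}  [accepting]
'c' @ 4: {1,2,3,4,5,6}  [accepting]
'e' @ 5: {1,2,3,4,5,6,7}  [accepting]
end set {1,2,3,4,5,6,7} — state 5 in

Answer: ACCEPT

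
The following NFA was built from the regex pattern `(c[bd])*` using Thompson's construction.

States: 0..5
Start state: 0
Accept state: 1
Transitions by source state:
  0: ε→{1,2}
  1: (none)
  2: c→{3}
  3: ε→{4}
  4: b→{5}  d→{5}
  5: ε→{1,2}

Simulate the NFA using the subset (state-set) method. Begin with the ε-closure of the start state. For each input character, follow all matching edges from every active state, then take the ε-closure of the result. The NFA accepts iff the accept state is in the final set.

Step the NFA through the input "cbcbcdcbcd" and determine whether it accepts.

Answer: ACCEPT

Trace:
S₀ = ε-closure({0}) = {0,1,2}
'c' @ 1: {3,4}
'b' @ 2: {1,2,5}  (accept∈set)
'c' @ 3: {3,4}
'b' @ 4: {1,2,5}  (accept∈set)
'c' @ 5: {3,4}
'd' @ 6: {1,2,5}  (accept∈set)
'c' @ 7: {3,4}
'b' @ 8: {1,2,5}  (accept∈set)
'c' @ 9: {3,4}
'd' @ 10: {1,2,5}  (accept∈set)
final: {1,2,5}; accept 1 in set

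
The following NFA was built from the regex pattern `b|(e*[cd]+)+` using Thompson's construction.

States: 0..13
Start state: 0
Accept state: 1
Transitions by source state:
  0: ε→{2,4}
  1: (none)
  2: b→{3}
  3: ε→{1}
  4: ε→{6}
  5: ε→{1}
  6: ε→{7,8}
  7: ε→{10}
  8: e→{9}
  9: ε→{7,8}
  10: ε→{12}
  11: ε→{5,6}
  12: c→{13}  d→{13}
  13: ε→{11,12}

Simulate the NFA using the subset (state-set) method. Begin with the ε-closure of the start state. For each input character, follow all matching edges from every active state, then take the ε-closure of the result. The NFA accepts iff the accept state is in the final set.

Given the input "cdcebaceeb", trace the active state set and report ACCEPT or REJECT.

S₀ = ε-closure({0}) = {0,2,4,6,7,8,10,12}
'c' @ 1: {1,5,6,7,8,10,11,12,13}  (accept∈set)
'd' @ 2: {1,5,6,7,8,10,11,12,13}  (accept∈set)
'c' @ 3: {1,5,6,7,8,10,11,12,13}  (accept∈set)
'e' @ 4: {7,8,9,10,12}
'b' @ 5: {}  — no active states
rest 'aceeb' ignored (set empty)
final: {}; accept 1 not in set

Answer: REJECT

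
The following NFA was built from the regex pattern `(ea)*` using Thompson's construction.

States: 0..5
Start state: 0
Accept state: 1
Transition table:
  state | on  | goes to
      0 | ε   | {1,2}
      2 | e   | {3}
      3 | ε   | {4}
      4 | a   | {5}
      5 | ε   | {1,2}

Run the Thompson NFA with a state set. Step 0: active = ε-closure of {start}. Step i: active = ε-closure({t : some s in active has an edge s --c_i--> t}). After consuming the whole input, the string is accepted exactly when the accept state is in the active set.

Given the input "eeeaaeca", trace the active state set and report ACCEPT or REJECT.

initial (ε-close {0}): {0,1,2}
'e' @ 1: {3,4}
'e' @ 2: {}  — state set empty
rest 'eaaeca' ignored (set empty)
after full input: {}  (accept=1 not in)

Answer: REJECT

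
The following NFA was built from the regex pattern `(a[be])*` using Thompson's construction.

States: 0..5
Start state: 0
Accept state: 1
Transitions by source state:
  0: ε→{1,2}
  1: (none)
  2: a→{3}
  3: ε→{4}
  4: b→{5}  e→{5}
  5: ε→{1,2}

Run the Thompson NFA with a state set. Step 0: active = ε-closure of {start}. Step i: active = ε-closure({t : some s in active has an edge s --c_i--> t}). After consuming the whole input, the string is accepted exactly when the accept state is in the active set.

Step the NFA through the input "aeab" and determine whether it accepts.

Answer: ACCEPT

Derivation:
initial (ε-close {0}): {0,1,2}
'a' @ 1: {3,4}
'e' @ 2: {1,2,5}  [accepting]
'a' @ 3: {3,4}
'b' @ 4: {1,2,5}  [accepting]
end set {1,2,5} — state 1 in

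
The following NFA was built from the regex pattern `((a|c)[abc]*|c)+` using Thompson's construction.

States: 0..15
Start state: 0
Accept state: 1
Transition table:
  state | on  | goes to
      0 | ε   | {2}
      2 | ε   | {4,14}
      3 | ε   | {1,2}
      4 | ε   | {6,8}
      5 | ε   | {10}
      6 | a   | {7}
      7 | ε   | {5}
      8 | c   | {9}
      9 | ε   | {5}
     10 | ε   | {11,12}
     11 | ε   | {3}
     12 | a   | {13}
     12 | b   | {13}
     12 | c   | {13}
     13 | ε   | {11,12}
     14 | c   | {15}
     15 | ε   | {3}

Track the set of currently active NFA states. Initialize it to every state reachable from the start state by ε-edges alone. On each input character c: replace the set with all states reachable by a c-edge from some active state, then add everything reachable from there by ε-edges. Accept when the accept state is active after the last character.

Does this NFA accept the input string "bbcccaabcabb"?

Answer: REJECT

Steps:
initial (ε-close {0}): {0,2,4,6,8,14}
'b' @ 1: {}  — dead — no transitions
rest 'bcccaabcabb' ignored (set empty)
end set {} — state 1 not in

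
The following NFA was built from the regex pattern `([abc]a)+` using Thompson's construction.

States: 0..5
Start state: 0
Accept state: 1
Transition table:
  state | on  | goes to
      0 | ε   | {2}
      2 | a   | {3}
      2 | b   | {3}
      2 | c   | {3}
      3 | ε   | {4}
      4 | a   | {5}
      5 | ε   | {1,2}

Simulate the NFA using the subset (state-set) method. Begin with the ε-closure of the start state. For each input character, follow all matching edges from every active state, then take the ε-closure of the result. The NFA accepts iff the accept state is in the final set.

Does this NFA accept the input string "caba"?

Answer: ACCEPT

Steps:
initial (ε-close {0}): {0,2}
'c' @ 1: {3,4}
'a' @ 2: {1,2,5}  (accept∈set)
'b' @ 3: {3,4}
'a' @ 4: {1,2,5}  (accept∈set)
final: {1,2,5}; accept 1 in set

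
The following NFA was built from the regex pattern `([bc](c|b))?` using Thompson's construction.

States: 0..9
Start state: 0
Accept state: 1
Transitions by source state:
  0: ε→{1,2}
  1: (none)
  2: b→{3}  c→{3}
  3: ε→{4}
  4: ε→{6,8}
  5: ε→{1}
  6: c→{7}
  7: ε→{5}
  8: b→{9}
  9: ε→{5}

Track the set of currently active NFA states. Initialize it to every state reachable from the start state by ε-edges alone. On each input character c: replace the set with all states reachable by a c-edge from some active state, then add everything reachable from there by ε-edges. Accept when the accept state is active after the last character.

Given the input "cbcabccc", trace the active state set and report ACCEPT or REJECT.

Answer: REJECT

Trace:
start: ε-closure({0}) = {0,1,2}
'c' @ 1: {3,4,6,8}
'b' @ 2: {1,5,9}  [accepting]
'c' @ 3: {}  — state set empty
rest 'abccc' ignored (set empty)
after full input: {}  (accept=1 not in)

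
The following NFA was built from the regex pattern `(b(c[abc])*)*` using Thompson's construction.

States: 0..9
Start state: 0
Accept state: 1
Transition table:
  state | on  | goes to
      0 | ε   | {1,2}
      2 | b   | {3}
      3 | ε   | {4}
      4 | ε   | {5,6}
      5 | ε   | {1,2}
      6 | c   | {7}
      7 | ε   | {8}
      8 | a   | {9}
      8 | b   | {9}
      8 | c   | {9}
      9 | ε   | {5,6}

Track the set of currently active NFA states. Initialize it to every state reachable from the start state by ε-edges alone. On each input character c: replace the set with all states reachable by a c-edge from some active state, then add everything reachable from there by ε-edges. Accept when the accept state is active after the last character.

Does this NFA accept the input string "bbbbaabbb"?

initial (ε-close {0}): {0,1,2}
'b' @ 1: {1,2,3,4,5,6}  ✓accept
'b' @ 2: {1,2,3,4,5,6}  ✓accept
'b' @ 3: {1,2,3,4,5,6}  ✓accept
'b' @ 4: {1,2,3,4,5,6}  ✓accept
'a' @ 5: {}  — no active states
rest 'abbb' ignored (set empty)
final: {}; accept 1 not in set

Answer: REJECT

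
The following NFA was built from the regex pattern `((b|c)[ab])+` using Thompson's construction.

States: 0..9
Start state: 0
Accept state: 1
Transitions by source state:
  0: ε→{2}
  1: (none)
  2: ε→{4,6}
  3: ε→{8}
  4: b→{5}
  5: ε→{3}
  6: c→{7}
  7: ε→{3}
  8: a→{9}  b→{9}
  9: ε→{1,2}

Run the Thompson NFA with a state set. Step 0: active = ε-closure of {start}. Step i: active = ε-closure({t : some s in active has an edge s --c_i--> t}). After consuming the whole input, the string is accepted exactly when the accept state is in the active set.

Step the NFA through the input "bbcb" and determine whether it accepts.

Answer: ACCEPT

Steps:
start: ε-closure({0}) = {0,2,4,6}
'b' @ 1: {3,5,8}
'b' @ 2: {1,2,4,6,9}  ✓accept
'c' @ 3: {3,7,8}
'b' @ 4: {1,2,4,6,9}  ✓accept
final: {1,2,4,6,9}; accept 1 in set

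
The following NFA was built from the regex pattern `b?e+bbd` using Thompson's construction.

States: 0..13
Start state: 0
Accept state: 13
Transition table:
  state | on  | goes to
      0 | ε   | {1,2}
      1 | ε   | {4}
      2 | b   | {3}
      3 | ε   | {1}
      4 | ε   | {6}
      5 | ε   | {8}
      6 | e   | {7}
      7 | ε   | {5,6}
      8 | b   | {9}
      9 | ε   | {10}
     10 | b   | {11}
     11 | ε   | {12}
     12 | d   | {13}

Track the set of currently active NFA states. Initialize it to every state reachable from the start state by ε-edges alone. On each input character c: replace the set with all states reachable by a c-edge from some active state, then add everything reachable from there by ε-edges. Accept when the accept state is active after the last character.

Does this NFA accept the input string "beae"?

initial (ε-close {0}): {0,1,2,4,6}
'b' @ 1: {1,3,4,6}
'e' @ 2: {5,6,7,8}
'a' @ 3: {}  — no active states
rest 'e' ignored (set empty)
end set {} — state 13 not in

Answer: REJECT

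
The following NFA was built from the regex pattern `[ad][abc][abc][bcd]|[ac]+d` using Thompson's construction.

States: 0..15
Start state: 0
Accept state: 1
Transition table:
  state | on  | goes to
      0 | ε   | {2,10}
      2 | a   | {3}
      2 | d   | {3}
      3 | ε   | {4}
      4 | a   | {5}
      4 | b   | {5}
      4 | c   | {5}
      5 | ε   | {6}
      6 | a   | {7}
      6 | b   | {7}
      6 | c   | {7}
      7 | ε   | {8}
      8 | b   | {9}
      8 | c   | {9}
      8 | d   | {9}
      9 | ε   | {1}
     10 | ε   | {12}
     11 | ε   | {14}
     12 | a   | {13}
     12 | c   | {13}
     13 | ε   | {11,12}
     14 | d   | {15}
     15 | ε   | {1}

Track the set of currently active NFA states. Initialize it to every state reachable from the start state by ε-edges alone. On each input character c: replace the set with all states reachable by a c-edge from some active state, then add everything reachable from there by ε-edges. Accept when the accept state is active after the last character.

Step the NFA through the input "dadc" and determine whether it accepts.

Answer: REJECT

Steps:
start: ε-closure({0}) = {0,2,10,12}
'd' @ 1: {3,4}
'a' @ 2: {5,6}
'd' @ 3: {}  — state set empty
rest 'c' ignored (set empty)
after full input: {}  (accept=1 not in)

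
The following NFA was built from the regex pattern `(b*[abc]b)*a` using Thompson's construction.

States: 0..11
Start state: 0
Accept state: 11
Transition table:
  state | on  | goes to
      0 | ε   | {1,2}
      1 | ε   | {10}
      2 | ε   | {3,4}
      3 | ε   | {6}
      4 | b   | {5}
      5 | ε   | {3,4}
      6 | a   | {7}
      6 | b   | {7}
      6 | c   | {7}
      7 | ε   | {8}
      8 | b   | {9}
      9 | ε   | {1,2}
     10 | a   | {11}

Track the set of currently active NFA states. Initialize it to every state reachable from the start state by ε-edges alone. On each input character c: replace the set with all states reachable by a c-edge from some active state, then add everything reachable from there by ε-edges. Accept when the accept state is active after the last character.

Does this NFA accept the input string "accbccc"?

Answer: REJECT

Derivation:
S₀ = ε-closure({0}) = {0,1,2,3,4,6,10}
'a' @ 1: {7,8,11}  (accept∈set)
'c' @ 2: {}  — dead — no transitions
rest 'cbccc' ignored (set empty)
end set {} — state 11 not in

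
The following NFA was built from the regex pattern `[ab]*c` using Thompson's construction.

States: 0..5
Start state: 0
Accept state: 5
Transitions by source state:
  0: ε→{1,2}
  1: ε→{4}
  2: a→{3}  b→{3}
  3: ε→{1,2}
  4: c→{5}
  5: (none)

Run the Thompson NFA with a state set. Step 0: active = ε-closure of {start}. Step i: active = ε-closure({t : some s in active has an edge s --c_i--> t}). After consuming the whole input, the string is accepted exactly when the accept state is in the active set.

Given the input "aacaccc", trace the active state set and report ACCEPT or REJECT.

initial (ε-close {0}): {0,1,2,4}
'a' @ 1: {1,2,3,4}
'a' @ 2: {1,2,3,4}
'c' @ 3: {5}  ✓accept
'a' @ 4: {}  — dead — no transitions
rest 'ccc' ignored (set empty)
after full input: {}  (accept=5 not in)

Answer: REJECT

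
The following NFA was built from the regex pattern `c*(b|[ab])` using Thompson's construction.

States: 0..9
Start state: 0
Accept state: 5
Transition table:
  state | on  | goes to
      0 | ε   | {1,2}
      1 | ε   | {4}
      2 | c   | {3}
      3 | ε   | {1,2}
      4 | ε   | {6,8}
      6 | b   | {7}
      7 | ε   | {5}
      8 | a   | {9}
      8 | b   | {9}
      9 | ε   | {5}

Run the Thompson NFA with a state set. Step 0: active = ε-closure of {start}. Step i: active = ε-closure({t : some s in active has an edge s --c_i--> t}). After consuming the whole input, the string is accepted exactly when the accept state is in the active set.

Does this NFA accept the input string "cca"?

Answer: ACCEPT

Derivation:
start: ε-closure({0}) = {0,1,2,4,6,8}
'c' @ 1: {1,2,3,4,6,8}
'c' @ 2: {1,2,3,4,6,8}
'a' @ 3: {5,9}  [accepting]
final: {5,9}; accept 5 in set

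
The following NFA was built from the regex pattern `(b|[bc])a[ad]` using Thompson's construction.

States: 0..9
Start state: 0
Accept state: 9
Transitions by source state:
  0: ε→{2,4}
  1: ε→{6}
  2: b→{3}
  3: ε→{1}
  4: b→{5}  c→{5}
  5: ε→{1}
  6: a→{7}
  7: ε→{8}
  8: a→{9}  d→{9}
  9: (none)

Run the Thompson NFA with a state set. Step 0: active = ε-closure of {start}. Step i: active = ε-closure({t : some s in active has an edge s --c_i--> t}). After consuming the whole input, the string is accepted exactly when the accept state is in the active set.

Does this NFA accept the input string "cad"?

start: ε-closure({0}) = {0,2,4}
'c' @ 1: {1,5,6}
'a' @ 2: {7,8}
'd' @ 3: {9}  (accept∈set)
after full input: {9}  (accept=9 in)

Answer: ACCEPT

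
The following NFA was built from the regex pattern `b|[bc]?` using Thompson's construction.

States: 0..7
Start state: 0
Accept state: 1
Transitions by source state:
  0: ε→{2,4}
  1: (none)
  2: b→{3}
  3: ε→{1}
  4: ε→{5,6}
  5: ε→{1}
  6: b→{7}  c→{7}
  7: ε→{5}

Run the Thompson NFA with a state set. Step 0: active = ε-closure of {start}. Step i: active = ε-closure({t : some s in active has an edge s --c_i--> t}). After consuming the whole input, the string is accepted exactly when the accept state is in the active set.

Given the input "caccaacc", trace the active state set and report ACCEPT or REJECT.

Answer: REJECT

Steps:
start: ε-closure({0}) = {0,1,2,4,5,6}
'c' @ 1: {1,5,7}  (accept∈set)
'a' @ 2: {}  — state set empty
rest 'ccaacc' ignored (set empty)
final: {}; accept 1 not in set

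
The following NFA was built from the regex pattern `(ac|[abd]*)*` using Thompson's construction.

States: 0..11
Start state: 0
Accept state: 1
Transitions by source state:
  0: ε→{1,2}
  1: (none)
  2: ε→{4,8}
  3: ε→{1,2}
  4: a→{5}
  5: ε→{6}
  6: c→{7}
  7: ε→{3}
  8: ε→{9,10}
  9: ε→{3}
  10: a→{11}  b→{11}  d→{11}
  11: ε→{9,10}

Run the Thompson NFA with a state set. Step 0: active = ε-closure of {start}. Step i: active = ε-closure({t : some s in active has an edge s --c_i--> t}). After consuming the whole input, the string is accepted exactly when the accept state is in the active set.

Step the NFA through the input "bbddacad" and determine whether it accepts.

initial (ε-close {0}): {0,1,2,3,4,8,9,10}
'b' @ 1: {1,2,3,4,8,9,10,11}  [accepting]
'b' @ 2: {1,2,3,4,8,9,10,11}  [accepting]
'd' @ 3: {1,2,3,4,8,9,10,11}  [accepting]
'd' @ 4: {1,2,3,4,8,9,10,11}  [accepting]
'a' @ 5: {1,2,3,4,5,6,8,9,10,11}  [accepting]
'c' @ 6: {1,2,3,4,7,8,9,10}  [accepting]
'a' @ 7: {1,2,3,4,5,6,8,9,10,11}  [accepting]
'd' @ 8: {1,2,3,4,8,9,10,11}  [accepting]
after full input: {1,2,3,4,8,9,10,11}  (accept=1 in)

Answer: ACCEPT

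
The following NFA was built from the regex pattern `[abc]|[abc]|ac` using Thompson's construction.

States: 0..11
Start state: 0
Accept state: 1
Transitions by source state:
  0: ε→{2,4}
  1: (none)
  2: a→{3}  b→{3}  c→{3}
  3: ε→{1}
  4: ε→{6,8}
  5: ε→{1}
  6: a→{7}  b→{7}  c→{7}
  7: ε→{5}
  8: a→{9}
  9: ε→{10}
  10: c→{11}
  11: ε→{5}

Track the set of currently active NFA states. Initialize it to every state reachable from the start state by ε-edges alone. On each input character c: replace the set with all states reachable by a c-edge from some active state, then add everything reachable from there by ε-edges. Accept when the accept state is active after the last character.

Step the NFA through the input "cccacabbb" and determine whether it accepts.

Answer: REJECT

Steps:
S₀ = ε-closure({0}) = {0,2,4,6,8}
'c' @ 1: {1,3,5,7}  (accept∈set)
'c' @ 2: {}  — state set empty
rest 'cacabbb' ignored (set empty)
end set {} — state 1 not in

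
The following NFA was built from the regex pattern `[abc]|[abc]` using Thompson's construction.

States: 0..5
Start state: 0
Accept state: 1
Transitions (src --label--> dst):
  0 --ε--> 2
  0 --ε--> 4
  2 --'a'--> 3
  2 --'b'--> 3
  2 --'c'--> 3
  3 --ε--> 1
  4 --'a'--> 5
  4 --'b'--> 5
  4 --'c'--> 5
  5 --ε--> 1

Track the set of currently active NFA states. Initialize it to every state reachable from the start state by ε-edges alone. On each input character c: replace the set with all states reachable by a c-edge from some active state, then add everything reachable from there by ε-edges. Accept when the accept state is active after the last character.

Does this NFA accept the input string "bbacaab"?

Answer: REJECT

Derivation:
initial (ε-close {0}): {0,2,4}
'b' @ 1: {1,3,5}  [accepting]
'b' @ 2: {}  — dead — no transitions
rest 'acaab' ignored (set empty)
end set {} — state 1 not in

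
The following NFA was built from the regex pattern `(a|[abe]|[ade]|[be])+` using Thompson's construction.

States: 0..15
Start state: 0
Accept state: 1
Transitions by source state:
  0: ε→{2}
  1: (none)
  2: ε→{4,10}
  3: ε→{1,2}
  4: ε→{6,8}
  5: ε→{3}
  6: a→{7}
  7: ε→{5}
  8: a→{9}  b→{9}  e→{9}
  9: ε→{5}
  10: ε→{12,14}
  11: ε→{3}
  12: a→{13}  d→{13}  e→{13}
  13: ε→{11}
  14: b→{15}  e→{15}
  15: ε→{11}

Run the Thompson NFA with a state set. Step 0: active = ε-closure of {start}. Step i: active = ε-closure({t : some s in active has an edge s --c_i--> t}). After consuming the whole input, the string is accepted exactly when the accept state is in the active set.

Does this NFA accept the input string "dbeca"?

Answer: REJECT

Trace:
initial (ε-close {0}): {0,2,4,6,8,10,12,14}
'd' @ 1: {1,2,3,4,6,8,10,11,12,13,14}  [accepting]
'b' @ 2: {1,2,3,4,5,6,8,9,10,11,12,14,15}  [accepting]
'e' @ 3: {1,2,3,4,5,6,8,9,10,11,12,13,14,15}  [accepting]
'c' @ 4: {}  — no active states
rest 'a' ignored (set empty)
final: {}; accept 1 not in set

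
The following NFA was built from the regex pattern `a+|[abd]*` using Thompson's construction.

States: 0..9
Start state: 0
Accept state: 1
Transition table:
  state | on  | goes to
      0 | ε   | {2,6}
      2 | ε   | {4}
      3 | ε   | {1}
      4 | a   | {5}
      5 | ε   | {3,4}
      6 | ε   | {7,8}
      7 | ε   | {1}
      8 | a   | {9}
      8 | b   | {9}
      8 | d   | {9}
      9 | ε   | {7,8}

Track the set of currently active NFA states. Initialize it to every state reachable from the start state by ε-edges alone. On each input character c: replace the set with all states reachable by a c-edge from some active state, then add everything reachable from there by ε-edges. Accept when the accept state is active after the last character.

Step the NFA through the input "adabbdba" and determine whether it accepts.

start: ε-closure({0}) = {0,1,2,4,6,7,8}
'a' @ 1: {1,3,4,5,7,8,9}  (accept∈set)
'd' @ 2: {1,7,8,9}  (accept∈set)
'a' @ 3: {1,7,8,9}  (accept∈set)
'b' @ 4: {1,7,8,9}  (accept∈set)
'b' @ 5: {1,7,8,9}  (accept∈set)
'd' @ 6: {1,7,8,9}  (accept∈set)
'b' @ 7: {1,7,8,9}  (accept∈set)
'a' @ 8: {1,7,8,9}  (accept∈set)
final: {1,7,8,9}; accept 1 in set

Answer: ACCEPT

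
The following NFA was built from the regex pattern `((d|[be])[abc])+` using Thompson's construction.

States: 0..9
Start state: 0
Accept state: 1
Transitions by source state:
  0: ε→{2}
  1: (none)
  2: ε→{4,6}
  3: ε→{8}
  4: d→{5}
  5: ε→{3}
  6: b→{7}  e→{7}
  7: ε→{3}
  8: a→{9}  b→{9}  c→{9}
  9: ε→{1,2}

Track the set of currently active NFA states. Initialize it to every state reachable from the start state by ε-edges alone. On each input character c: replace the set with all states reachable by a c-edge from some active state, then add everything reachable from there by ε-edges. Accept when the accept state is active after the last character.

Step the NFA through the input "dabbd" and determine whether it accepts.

initial (ε-close {0}): {0,2,4,6}
'd' @ 1: {3,5,8}
'a' @ 2: {1,2,4,6,9}  ✓accept
'b' @ 3: {3,7,8}
'b' @ 4: {1,2,4,6,9}  ✓accept
'd' @ 5: {3,5,8}
final: {3,5,8}; accept 1 not in set

Answer: REJECT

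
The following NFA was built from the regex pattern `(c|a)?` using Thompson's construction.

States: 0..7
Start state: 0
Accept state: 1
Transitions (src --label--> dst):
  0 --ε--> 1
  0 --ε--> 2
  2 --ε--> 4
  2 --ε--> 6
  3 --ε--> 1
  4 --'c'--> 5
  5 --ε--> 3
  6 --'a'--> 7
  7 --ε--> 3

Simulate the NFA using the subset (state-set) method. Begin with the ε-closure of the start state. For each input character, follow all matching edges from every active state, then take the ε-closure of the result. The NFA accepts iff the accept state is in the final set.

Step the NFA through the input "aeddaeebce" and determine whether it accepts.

Answer: REJECT

Trace:
S₀ = ε-closure({0}) = {0,1,2,4,6}
'a' @ 1: {1,3,7}  ✓accept
'e' @ 2: {}  — dead — no transitions
rest 'ddaeebce' ignored (set empty)
after full input: {}  (accept=1 not in)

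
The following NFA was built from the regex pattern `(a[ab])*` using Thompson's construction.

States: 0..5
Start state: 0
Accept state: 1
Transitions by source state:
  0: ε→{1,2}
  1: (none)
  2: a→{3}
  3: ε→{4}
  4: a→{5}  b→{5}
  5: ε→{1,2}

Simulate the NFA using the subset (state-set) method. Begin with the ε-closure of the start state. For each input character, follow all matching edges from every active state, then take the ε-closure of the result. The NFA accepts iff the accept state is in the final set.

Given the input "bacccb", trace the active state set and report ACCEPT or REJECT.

initial (ε-close {0}): {0,1,2}
'b' @ 1: {}  — dead — no transitions
rest 'acccb' ignored (set empty)
final: {}; accept 1 not in set

Answer: REJECT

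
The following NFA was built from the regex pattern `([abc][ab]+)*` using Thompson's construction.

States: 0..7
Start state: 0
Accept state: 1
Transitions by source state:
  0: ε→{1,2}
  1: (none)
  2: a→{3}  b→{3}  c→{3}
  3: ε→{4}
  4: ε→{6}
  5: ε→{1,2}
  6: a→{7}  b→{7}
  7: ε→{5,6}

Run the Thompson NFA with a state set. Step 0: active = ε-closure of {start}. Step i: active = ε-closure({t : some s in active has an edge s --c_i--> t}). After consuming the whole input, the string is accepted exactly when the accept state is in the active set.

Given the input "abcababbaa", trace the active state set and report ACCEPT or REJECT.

S₀ = ε-closure({0}) = {0,1,2}
'a' @ 1: {3,4,6}
'b' @ 2: {1,2,5,6,7}  ✓accept
'c' @ 3: {3,4,6}
'a' @ 4: {1,2,5,6,7}  ✓accept
'b' @ 5: {1,2,3,4,5,6,7}  ✓accept
'a' @ 6: {1,2,3,4,5,6,7}  ✓accept
'b' @ 7: {1,2,3,4,5,6,7}  ✓accept
'b' @ 8: {1,2,3,4,5,6,7}  ✓accept
'a' @ 9: {1,2,3,4,5,6,7}  ✓accept
'a' @ 10: {1,2,3,4,5,6,7}  ✓accept
end set {1,2,3,4,5,6,7} — state 1 in

Answer: ACCEPT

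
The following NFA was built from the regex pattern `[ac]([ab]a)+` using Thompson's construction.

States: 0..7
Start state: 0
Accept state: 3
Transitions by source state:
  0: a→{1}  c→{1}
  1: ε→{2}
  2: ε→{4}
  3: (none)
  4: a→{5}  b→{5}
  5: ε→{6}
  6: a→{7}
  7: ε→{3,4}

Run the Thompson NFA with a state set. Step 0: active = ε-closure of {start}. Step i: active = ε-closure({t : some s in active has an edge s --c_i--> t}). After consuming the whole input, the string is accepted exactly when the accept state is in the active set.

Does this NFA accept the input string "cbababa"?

start: ε-closure({0}) = {0}
'c' @ 1: {1,2,4}
'b' @ 2: {5,6}
'a' @ 3: {3,4,7}  (accept∈set)
'b' @ 4: {5,6}
'a' @ 5: {3,4,7}  (accept∈set)
'b' @ 6: {5,6}
'a' @ 7: {3,4,7}  (accept∈set)
after full input: {3,4,7}  (accept=3 in)

Answer: ACCEPT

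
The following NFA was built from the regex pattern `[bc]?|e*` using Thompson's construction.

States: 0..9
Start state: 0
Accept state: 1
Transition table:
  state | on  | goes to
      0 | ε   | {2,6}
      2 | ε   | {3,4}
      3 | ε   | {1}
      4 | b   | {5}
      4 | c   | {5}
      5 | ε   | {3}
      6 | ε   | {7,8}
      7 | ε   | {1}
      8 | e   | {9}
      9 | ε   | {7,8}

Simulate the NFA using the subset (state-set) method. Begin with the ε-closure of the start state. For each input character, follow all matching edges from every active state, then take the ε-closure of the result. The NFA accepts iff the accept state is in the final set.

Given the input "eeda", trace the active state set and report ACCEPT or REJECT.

Answer: REJECT

Trace:
start: ε-closure({0}) = {0,1,2,3,4,6,7,8}
'e' @ 1: {1,7,8,9}  [accepting]
'e' @ 2: {1,7,8,9}  [accepting]
'd' @ 3: {}  — dead — no transitions
rest 'a' ignored (set empty)
after full input: {}  (accept=1 not in)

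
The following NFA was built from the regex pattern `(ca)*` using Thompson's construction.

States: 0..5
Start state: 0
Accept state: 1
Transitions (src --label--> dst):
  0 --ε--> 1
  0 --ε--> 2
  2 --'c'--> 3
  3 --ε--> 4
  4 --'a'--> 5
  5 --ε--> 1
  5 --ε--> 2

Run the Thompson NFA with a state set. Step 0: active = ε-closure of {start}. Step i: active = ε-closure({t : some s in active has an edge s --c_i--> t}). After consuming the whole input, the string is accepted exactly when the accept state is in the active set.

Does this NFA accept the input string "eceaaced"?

S₀ = ε-closure({0}) = {0,1,2}
'e' @ 1: {}  — state set empty
rest 'ceaaced' ignored (set empty)
end set {} — state 1 not in

Answer: REJECT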